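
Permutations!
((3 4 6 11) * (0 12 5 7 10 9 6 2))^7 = ((0 12 5 7 10 9 6 11 3 4 2))^7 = (0 11 7 2 6 5 4 9 12 3 10)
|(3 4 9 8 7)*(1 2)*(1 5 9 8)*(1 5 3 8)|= 4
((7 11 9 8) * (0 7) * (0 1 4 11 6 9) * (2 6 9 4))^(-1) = (0 11 4 6 2 1 8 9 7)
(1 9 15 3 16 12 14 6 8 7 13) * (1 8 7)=(1 9 15 3 16 12 14 6 7 13 8)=[0, 9, 2, 16, 4, 5, 7, 13, 1, 15, 10, 11, 14, 8, 6, 3, 12]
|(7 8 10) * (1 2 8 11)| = |(1 2 8 10 7 11)| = 6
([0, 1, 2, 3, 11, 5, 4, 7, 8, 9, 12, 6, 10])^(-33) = [0, 1, 2, 3, 4, 5, 6, 7, 8, 9, 12, 11, 10]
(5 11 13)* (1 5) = (1 5 11 13) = [0, 5, 2, 3, 4, 11, 6, 7, 8, 9, 10, 13, 12, 1]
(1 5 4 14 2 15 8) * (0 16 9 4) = [16, 5, 15, 3, 14, 0, 6, 7, 1, 4, 10, 11, 12, 13, 2, 8, 9] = (0 16 9 4 14 2 15 8 1 5)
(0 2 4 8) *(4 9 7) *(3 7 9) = [2, 1, 3, 7, 8, 5, 6, 4, 0, 9] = (9)(0 2 3 7 4 8)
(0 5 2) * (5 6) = (0 6 5 2) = [6, 1, 0, 3, 4, 2, 5]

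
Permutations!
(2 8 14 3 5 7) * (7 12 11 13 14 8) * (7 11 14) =(2 11 13 7)(3 5 12 14) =[0, 1, 11, 5, 4, 12, 6, 2, 8, 9, 10, 13, 14, 7, 3]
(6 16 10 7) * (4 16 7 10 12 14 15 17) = [0, 1, 2, 3, 16, 5, 7, 6, 8, 9, 10, 11, 14, 13, 15, 17, 12, 4] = (4 16 12 14 15 17)(6 7)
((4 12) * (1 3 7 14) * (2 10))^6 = ((1 3 7 14)(2 10)(4 12))^6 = (1 7)(3 14)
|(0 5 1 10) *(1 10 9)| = |(0 5 10)(1 9)| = 6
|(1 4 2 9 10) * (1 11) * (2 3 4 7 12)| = 14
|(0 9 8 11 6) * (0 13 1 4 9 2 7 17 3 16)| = 42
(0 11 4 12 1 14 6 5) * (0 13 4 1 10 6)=(0 11 1 14)(4 12 10 6 5 13)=[11, 14, 2, 3, 12, 13, 5, 7, 8, 9, 6, 1, 10, 4, 0]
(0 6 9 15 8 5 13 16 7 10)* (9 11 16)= [6, 1, 2, 3, 4, 13, 11, 10, 5, 15, 0, 16, 12, 9, 14, 8, 7]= (0 6 11 16 7 10)(5 13 9 15 8)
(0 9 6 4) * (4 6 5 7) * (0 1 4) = (0 9 5 7)(1 4) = [9, 4, 2, 3, 1, 7, 6, 0, 8, 5]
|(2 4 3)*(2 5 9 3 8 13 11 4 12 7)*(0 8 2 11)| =15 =|(0 8 13)(2 12 7 11 4)(3 5 9)|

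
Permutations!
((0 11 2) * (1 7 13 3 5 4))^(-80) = ((0 11 2)(1 7 13 3 5 4))^(-80) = (0 11 2)(1 5 13)(3 7 4)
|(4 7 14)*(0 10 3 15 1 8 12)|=|(0 10 3 15 1 8 12)(4 7 14)|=21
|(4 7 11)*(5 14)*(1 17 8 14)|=15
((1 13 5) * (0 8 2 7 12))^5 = (1 5 13)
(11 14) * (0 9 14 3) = (0 9 14 11 3) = [9, 1, 2, 0, 4, 5, 6, 7, 8, 14, 10, 3, 12, 13, 11]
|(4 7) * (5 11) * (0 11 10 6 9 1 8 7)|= 10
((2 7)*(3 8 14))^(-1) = ((2 7)(3 8 14))^(-1) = (2 7)(3 14 8)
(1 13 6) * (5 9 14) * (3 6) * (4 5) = (1 13 3 6)(4 5 9 14) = [0, 13, 2, 6, 5, 9, 1, 7, 8, 14, 10, 11, 12, 3, 4]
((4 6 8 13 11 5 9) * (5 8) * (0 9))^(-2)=(0 6 9 5 4)(8 13 11)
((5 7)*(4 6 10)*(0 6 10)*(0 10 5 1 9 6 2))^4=((0 2)(1 9 6 10 4 5 7))^4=(1 4 9 5 6 7 10)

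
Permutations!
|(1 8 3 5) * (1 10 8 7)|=4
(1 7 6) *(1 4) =(1 7 6 4) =[0, 7, 2, 3, 1, 5, 4, 6]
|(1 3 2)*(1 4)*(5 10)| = 4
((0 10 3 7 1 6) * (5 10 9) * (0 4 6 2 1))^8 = ((0 9 5 10 3 7)(1 2)(4 6))^8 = (0 5 3)(7 9 10)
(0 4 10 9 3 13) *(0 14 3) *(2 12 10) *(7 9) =(0 4 2 12 10 7 9)(3 13 14) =[4, 1, 12, 13, 2, 5, 6, 9, 8, 0, 7, 11, 10, 14, 3]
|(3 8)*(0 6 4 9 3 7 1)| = 8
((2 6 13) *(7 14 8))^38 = ((2 6 13)(7 14 8))^38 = (2 13 6)(7 8 14)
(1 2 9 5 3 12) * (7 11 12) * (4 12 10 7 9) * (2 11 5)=(1 11 10 7 5 3 9 2 4 12)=[0, 11, 4, 9, 12, 3, 6, 5, 8, 2, 7, 10, 1]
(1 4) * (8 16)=[0, 4, 2, 3, 1, 5, 6, 7, 16, 9, 10, 11, 12, 13, 14, 15, 8]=(1 4)(8 16)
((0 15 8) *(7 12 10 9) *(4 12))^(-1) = ((0 15 8)(4 12 10 9 7))^(-1) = (0 8 15)(4 7 9 10 12)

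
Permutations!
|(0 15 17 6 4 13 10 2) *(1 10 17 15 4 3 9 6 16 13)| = |(0 4 1 10 2)(3 9 6)(13 17 16)| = 15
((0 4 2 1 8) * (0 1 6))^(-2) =((0 4 2 6)(1 8))^(-2) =(8)(0 2)(4 6)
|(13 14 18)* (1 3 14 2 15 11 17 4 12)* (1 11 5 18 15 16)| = |(1 3 14 15 5 18 13 2 16)(4 12 11 17)| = 36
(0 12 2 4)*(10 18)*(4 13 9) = (0 12 2 13 9 4)(10 18) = [12, 1, 13, 3, 0, 5, 6, 7, 8, 4, 18, 11, 2, 9, 14, 15, 16, 17, 10]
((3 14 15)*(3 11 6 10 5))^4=((3 14 15 11 6 10 5))^4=(3 6 14 10 15 5 11)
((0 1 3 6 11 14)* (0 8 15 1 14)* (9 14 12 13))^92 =((0 12 13 9 14 8 15 1 3 6 11))^92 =(0 14 3 12 8 6 13 15 11 9 1)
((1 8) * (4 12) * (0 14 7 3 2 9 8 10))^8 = (0 10 1 8 9 2 3 7 14)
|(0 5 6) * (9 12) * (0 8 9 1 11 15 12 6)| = 12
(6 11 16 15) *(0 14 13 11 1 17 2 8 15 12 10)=[14, 17, 8, 3, 4, 5, 1, 7, 15, 9, 0, 16, 10, 11, 13, 6, 12, 2]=(0 14 13 11 16 12 10)(1 17 2 8 15 6)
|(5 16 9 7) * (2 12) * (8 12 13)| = |(2 13 8 12)(5 16 9 7)| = 4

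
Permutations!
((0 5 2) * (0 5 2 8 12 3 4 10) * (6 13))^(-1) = (0 10 4 3 12 8 5 2)(6 13)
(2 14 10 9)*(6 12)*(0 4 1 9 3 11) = (0 4 1 9 2 14 10 3 11)(6 12) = [4, 9, 14, 11, 1, 5, 12, 7, 8, 2, 3, 0, 6, 13, 10]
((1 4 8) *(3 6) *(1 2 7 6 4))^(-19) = (2 8 4 3 6 7)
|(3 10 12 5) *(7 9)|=|(3 10 12 5)(7 9)|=4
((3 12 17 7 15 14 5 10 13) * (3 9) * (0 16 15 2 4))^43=((0 16 15 14 5 10 13 9 3 12 17 7 2 4))^43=(0 16 15 14 5 10 13 9 3 12 17 7 2 4)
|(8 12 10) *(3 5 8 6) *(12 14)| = 7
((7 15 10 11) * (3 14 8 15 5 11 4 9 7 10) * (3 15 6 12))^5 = (15)(4 10 11 5 7 9)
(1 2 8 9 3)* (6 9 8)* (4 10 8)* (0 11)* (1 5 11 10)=(0 10 8 4 1 2 6 9 3 5 11)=[10, 2, 6, 5, 1, 11, 9, 7, 4, 3, 8, 0]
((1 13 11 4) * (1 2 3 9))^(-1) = ((1 13 11 4 2 3 9))^(-1) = (1 9 3 2 4 11 13)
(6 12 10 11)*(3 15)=(3 15)(6 12 10 11)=[0, 1, 2, 15, 4, 5, 12, 7, 8, 9, 11, 6, 10, 13, 14, 3]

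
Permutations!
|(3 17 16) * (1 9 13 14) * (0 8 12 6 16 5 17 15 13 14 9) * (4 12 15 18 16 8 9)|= |(0 9 14 1)(3 18 16)(4 12 6 8 15 13)(5 17)|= 12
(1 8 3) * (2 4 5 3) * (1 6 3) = (1 8 2 4 5)(3 6) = [0, 8, 4, 6, 5, 1, 3, 7, 2]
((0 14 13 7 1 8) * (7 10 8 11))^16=(0 14 13 10 8)(1 11 7)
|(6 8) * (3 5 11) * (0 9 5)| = |(0 9 5 11 3)(6 8)| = 10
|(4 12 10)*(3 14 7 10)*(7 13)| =7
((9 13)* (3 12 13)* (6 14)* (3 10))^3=(3 9 12 10 13)(6 14)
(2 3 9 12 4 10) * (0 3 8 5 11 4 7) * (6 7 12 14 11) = [3, 1, 8, 9, 10, 6, 7, 0, 5, 14, 2, 4, 12, 13, 11] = (0 3 9 14 11 4 10 2 8 5 6 7)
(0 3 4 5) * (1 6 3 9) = (0 9 1 6 3 4 5) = [9, 6, 2, 4, 5, 0, 3, 7, 8, 1]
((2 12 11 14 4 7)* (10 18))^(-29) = (2 12 11 14 4 7)(10 18)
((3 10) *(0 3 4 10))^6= ((0 3)(4 10))^6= (10)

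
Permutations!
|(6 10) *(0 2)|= |(0 2)(6 10)|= 2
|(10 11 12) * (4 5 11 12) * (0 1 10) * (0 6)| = 15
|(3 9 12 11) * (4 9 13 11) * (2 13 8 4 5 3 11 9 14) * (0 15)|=18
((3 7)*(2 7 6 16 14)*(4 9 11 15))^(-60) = ((2 7 3 6 16 14)(4 9 11 15))^(-60) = (16)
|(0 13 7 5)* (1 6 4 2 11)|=20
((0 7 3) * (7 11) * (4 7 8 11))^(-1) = ((0 4 7 3)(8 11))^(-1) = (0 3 7 4)(8 11)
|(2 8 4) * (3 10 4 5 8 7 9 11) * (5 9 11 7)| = 9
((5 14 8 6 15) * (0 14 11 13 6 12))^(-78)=((0 14 8 12)(5 11 13 6 15))^(-78)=(0 8)(5 13 15 11 6)(12 14)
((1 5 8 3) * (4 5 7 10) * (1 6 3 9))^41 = (1 9 8 5 4 10 7)(3 6) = ((1 7 10 4 5 8 9)(3 6))^41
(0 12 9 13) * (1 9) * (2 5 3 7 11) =(0 12 1 9 13)(2 5 3 7 11) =[12, 9, 5, 7, 4, 3, 6, 11, 8, 13, 10, 2, 1, 0]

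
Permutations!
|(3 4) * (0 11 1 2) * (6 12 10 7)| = |(0 11 1 2)(3 4)(6 12 10 7)| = 4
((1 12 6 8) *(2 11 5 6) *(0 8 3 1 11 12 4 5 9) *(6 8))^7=(0 11 5 1 6 9 8 4 3)(2 12)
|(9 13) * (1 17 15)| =6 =|(1 17 15)(9 13)|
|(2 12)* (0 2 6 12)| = 2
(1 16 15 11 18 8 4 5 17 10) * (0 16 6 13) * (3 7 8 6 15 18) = [16, 15, 2, 7, 5, 17, 13, 8, 4, 9, 1, 3, 12, 0, 14, 11, 18, 10, 6] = (0 16 18 6 13)(1 15 11 3 7 8 4 5 17 10)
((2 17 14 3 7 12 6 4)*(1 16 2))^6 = ((1 16 2 17 14 3 7 12 6 4))^6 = (1 7 2 6 14)(3 16 12 17 4)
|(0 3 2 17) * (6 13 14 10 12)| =|(0 3 2 17)(6 13 14 10 12)| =20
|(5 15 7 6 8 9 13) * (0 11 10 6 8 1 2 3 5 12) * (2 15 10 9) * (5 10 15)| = |(0 11 9 13 12)(1 5 15 7 8 2 3 10 6)| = 45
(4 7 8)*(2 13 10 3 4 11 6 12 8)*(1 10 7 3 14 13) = (1 10 14 13 7 2)(3 4)(6 12 8 11) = [0, 10, 1, 4, 3, 5, 12, 2, 11, 9, 14, 6, 8, 7, 13]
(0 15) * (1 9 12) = [15, 9, 2, 3, 4, 5, 6, 7, 8, 12, 10, 11, 1, 13, 14, 0] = (0 15)(1 9 12)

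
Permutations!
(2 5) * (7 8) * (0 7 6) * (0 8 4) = [7, 1, 5, 3, 0, 2, 8, 4, 6] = (0 7 4)(2 5)(6 8)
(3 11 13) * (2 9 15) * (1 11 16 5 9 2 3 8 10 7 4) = [0, 11, 2, 16, 1, 9, 6, 4, 10, 15, 7, 13, 12, 8, 14, 3, 5] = (1 11 13 8 10 7 4)(3 16 5 9 15)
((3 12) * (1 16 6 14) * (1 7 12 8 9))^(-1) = ((1 16 6 14 7 12 3 8 9))^(-1) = (1 9 8 3 12 7 14 6 16)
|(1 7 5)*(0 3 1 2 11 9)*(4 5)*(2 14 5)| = 8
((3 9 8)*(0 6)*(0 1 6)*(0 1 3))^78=((0 1 6 3 9 8))^78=(9)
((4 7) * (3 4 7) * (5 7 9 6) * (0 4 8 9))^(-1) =((0 4 3 8 9 6 5 7))^(-1) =(0 7 5 6 9 8 3 4)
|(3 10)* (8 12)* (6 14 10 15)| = 10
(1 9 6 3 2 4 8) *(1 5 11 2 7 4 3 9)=(2 3 7 4 8 5 11)(6 9)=[0, 1, 3, 7, 8, 11, 9, 4, 5, 6, 10, 2]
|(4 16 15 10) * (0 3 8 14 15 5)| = |(0 3 8 14 15 10 4 16 5)| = 9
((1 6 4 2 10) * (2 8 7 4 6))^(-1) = (1 10 2)(4 7 8)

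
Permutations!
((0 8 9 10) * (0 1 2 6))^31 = ((0 8 9 10 1 2 6))^31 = (0 10 6 9 2 8 1)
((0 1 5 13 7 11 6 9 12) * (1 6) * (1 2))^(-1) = ((0 6 9 12)(1 5 13 7 11 2))^(-1) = (0 12 9 6)(1 2 11 7 13 5)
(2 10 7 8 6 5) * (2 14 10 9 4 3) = (2 9 4 3)(5 14 10 7 8 6) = [0, 1, 9, 2, 3, 14, 5, 8, 6, 4, 7, 11, 12, 13, 10]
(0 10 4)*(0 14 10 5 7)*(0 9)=(0 5 7 9)(4 14 10)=[5, 1, 2, 3, 14, 7, 6, 9, 8, 0, 4, 11, 12, 13, 10]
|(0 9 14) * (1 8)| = |(0 9 14)(1 8)| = 6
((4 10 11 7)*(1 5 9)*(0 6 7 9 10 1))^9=((0 6 7 4 1 5 10 11 9))^9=(11)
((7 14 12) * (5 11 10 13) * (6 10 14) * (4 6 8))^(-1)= ((4 6 10 13 5 11 14 12 7 8))^(-1)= (4 8 7 12 14 11 5 13 10 6)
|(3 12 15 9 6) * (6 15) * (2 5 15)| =|(2 5 15 9)(3 12 6)| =12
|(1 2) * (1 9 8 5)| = 5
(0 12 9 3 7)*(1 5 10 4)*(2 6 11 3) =[12, 5, 6, 7, 1, 10, 11, 0, 8, 2, 4, 3, 9] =(0 12 9 2 6 11 3 7)(1 5 10 4)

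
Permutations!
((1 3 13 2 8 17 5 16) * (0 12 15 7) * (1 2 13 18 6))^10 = (0 15)(1 18)(3 6)(7 12)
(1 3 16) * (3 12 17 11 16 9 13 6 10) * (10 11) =(1 12 17 10 3 9 13 6 11 16) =[0, 12, 2, 9, 4, 5, 11, 7, 8, 13, 3, 16, 17, 6, 14, 15, 1, 10]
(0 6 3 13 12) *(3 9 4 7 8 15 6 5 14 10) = (0 5 14 10 3 13 12)(4 7 8 15 6 9) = [5, 1, 2, 13, 7, 14, 9, 8, 15, 4, 3, 11, 0, 12, 10, 6]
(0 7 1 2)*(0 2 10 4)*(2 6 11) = (0 7 1 10 4)(2 6 11) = [7, 10, 6, 3, 0, 5, 11, 1, 8, 9, 4, 2]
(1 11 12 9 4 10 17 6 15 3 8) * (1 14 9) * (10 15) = (1 11 12)(3 8 14 9 4 15)(6 10 17) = [0, 11, 2, 8, 15, 5, 10, 7, 14, 4, 17, 12, 1, 13, 9, 3, 16, 6]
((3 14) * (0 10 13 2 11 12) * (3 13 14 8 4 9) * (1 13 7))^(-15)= (0 7 2)(1 11 10)(3 8 4 9)(12 14 13)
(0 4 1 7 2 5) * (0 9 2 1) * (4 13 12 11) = [13, 7, 5, 3, 0, 9, 6, 1, 8, 2, 10, 4, 11, 12] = (0 13 12 11 4)(1 7)(2 5 9)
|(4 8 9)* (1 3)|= 6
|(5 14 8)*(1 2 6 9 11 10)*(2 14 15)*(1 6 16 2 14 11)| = |(1 11 10 6 9)(2 16)(5 15 14 8)| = 20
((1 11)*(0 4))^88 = ((0 4)(1 11))^88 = (11)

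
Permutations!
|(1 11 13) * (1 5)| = 4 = |(1 11 13 5)|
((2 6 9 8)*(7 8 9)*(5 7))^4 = ((9)(2 6 5 7 8))^4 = (9)(2 8 7 5 6)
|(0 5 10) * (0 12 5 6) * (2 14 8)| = 6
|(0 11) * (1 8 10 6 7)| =10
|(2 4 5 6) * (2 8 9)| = 6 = |(2 4 5 6 8 9)|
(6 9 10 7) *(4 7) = (4 7 6 9 10) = [0, 1, 2, 3, 7, 5, 9, 6, 8, 10, 4]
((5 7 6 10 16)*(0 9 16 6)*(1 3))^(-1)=((0 9 16 5 7)(1 3)(6 10))^(-1)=(0 7 5 16 9)(1 3)(6 10)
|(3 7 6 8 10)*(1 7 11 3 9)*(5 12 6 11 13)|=11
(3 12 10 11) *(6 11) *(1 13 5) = (1 13 5)(3 12 10 6 11) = [0, 13, 2, 12, 4, 1, 11, 7, 8, 9, 6, 3, 10, 5]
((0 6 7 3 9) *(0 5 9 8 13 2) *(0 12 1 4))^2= (0 7 8 2 1)(3 13 12 4 6)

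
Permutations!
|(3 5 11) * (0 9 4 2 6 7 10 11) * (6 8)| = |(0 9 4 2 8 6 7 10 11 3 5)| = 11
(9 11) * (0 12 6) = (0 12 6)(9 11) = [12, 1, 2, 3, 4, 5, 0, 7, 8, 11, 10, 9, 6]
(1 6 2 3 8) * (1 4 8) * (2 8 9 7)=(1 6 8 4 9 7 2 3)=[0, 6, 3, 1, 9, 5, 8, 2, 4, 7]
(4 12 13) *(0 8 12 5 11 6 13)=(0 8 12)(4 5 11 6 13)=[8, 1, 2, 3, 5, 11, 13, 7, 12, 9, 10, 6, 0, 4]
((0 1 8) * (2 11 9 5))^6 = (2 9)(5 11)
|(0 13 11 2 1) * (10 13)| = |(0 10 13 11 2 1)| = 6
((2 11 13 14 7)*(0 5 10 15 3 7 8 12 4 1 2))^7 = ((0 5 10 15 3 7)(1 2 11 13 14 8 12 4))^7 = (0 5 10 15 3 7)(1 4 12 8 14 13 11 2)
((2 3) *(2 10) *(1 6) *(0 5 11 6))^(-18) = ((0 5 11 6 1)(2 3 10))^(-18) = (0 11 1 5 6)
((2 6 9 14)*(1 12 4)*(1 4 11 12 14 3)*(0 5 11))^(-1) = ((0 5 11 12)(1 14 2 6 9 3))^(-1) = (0 12 11 5)(1 3 9 6 2 14)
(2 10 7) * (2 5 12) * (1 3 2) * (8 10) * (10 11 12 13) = (1 3 2 8 11 12)(5 13 10 7) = [0, 3, 8, 2, 4, 13, 6, 5, 11, 9, 7, 12, 1, 10]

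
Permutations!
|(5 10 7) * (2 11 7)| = |(2 11 7 5 10)| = 5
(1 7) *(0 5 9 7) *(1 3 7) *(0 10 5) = (1 10 5 9)(3 7) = [0, 10, 2, 7, 4, 9, 6, 3, 8, 1, 5]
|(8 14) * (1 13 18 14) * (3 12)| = 10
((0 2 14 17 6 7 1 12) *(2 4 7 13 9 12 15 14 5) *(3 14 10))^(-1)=((0 4 7 1 15 10 3 14 17 6 13 9 12)(2 5))^(-1)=(0 12 9 13 6 17 14 3 10 15 1 7 4)(2 5)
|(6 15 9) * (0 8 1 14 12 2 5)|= 21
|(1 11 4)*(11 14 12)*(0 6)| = 10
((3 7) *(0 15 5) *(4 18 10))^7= ((0 15 5)(3 7)(4 18 10))^7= (0 15 5)(3 7)(4 18 10)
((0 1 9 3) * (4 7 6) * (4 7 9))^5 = (9)(6 7) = ((0 1 4 9 3)(6 7))^5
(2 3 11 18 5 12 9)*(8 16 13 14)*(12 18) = (2 3 11 12 9)(5 18)(8 16 13 14) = [0, 1, 3, 11, 4, 18, 6, 7, 16, 2, 10, 12, 9, 14, 8, 15, 13, 17, 5]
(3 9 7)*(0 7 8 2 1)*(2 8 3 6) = (0 7 6 2 1)(3 9) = [7, 0, 1, 9, 4, 5, 2, 6, 8, 3]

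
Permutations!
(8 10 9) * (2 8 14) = (2 8 10 9 14) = [0, 1, 8, 3, 4, 5, 6, 7, 10, 14, 9, 11, 12, 13, 2]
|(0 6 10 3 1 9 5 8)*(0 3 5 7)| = |(0 6 10 5 8 3 1 9 7)| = 9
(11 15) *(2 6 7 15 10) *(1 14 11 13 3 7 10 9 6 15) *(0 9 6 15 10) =(0 9 15 13 3 7 1 14 11 6)(2 10) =[9, 14, 10, 7, 4, 5, 0, 1, 8, 15, 2, 6, 12, 3, 11, 13]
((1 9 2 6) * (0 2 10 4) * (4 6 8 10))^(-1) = (0 4 9 1 6 10 8 2)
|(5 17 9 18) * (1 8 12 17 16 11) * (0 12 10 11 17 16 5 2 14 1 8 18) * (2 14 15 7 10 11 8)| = |(0 12 16 17 9)(1 18 14)(2 15 7 10 8 11)| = 30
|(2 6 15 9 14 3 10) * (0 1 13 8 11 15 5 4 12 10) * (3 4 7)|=16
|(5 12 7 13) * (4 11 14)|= 12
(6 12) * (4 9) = (4 9)(6 12) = [0, 1, 2, 3, 9, 5, 12, 7, 8, 4, 10, 11, 6]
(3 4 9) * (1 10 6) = [0, 10, 2, 4, 9, 5, 1, 7, 8, 3, 6] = (1 10 6)(3 4 9)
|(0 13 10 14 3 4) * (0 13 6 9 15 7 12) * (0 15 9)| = 30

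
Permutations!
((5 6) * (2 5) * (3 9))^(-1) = (2 6 5)(3 9)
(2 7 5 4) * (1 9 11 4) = (1 9 11 4 2 7 5) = [0, 9, 7, 3, 2, 1, 6, 5, 8, 11, 10, 4]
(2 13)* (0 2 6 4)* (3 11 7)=(0 2 13 6 4)(3 11 7)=[2, 1, 13, 11, 0, 5, 4, 3, 8, 9, 10, 7, 12, 6]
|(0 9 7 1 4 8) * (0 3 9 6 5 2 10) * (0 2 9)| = 18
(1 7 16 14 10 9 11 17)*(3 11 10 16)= [0, 7, 2, 11, 4, 5, 6, 3, 8, 10, 9, 17, 12, 13, 16, 15, 14, 1]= (1 7 3 11 17)(9 10)(14 16)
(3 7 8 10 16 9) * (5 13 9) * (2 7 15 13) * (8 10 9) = (2 7 10 16 5)(3 15 13 8 9) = [0, 1, 7, 15, 4, 2, 6, 10, 9, 3, 16, 11, 12, 8, 14, 13, 5]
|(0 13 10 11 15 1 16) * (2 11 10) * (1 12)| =8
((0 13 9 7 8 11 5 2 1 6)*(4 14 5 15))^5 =(0 11 2 9 4 6 8 5 13 15 1 7 14)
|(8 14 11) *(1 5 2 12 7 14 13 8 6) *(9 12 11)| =|(1 5 2 11 6)(7 14 9 12)(8 13)| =20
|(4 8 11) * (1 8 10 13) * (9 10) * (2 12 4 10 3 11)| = 10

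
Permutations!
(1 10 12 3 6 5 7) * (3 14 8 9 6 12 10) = [0, 3, 2, 12, 4, 7, 5, 1, 9, 6, 10, 11, 14, 13, 8] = (1 3 12 14 8 9 6 5 7)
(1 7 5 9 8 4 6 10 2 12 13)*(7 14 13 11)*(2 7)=(1 14 13)(2 12 11)(4 6 10 7 5 9 8)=[0, 14, 12, 3, 6, 9, 10, 5, 4, 8, 7, 2, 11, 1, 13]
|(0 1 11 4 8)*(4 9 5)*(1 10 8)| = |(0 10 8)(1 11 9 5 4)| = 15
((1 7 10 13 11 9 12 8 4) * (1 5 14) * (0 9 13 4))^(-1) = (0 8 12 9)(1 14 5 4 10 7)(11 13)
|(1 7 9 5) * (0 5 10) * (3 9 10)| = 10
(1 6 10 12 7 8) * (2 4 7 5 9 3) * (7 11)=(1 6 10 12 5 9 3 2 4 11 7 8)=[0, 6, 4, 2, 11, 9, 10, 8, 1, 3, 12, 7, 5]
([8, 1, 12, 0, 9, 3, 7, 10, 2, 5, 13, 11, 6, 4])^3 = (0 12 10 9)(2 7 4 3)(5 8 6 13)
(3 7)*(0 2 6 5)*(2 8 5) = (0 8 5)(2 6)(3 7) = [8, 1, 6, 7, 4, 0, 2, 3, 5]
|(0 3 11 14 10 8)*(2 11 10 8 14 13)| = |(0 3 10 14 8)(2 11 13)| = 15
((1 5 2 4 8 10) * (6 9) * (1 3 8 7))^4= ((1 5 2 4 7)(3 8 10)(6 9))^4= (1 7 4 2 5)(3 8 10)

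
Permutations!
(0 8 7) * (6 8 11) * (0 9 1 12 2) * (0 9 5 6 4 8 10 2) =(0 11 4 8 7 5 6 10 2 9 1 12) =[11, 12, 9, 3, 8, 6, 10, 5, 7, 1, 2, 4, 0]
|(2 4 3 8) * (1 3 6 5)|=7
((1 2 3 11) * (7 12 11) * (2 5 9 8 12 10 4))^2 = ((1 5 9 8 12 11)(2 3 7 10 4))^2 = (1 9 12)(2 7 4 3 10)(5 8 11)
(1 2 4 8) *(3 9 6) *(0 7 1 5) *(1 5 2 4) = (0 7 5)(1 4 8 2)(3 9 6) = [7, 4, 1, 9, 8, 0, 3, 5, 2, 6]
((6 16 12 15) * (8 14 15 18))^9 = ((6 16 12 18 8 14 15))^9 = (6 12 8 15 16 18 14)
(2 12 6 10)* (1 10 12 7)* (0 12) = (0 12 6)(1 10 2 7) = [12, 10, 7, 3, 4, 5, 0, 1, 8, 9, 2, 11, 6]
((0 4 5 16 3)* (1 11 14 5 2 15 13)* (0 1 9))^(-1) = ((0 4 2 15 13 9)(1 11 14 5 16 3))^(-1) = (0 9 13 15 2 4)(1 3 16 5 14 11)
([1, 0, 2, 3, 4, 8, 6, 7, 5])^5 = [1, 0, 2, 3, 4, 8, 6, 7, 5]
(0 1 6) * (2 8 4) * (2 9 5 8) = (0 1 6)(4 9 5 8) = [1, 6, 2, 3, 9, 8, 0, 7, 4, 5]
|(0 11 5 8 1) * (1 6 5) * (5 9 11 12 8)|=7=|(0 12 8 6 9 11 1)|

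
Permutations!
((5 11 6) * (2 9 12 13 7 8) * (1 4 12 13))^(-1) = ((1 4 12)(2 9 13 7 8)(5 11 6))^(-1) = (1 12 4)(2 8 7 13 9)(5 6 11)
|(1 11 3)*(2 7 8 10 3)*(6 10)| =8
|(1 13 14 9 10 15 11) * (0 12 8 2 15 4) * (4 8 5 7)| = 45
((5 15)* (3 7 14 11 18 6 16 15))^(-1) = (3 5 15 16 6 18 11 14 7)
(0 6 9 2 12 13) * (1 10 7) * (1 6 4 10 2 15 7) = (0 4 10 1 2 12 13)(6 9 15 7) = [4, 2, 12, 3, 10, 5, 9, 6, 8, 15, 1, 11, 13, 0, 14, 7]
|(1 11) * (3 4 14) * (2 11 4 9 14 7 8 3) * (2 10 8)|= |(1 4 7 2 11)(3 9 14 10 8)|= 5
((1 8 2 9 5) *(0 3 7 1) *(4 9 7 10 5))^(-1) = (0 5 10 3)(1 7 2 8)(4 9)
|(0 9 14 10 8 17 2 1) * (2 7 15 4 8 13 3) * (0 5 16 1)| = 105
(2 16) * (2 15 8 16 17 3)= (2 17 3)(8 16 15)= [0, 1, 17, 2, 4, 5, 6, 7, 16, 9, 10, 11, 12, 13, 14, 8, 15, 3]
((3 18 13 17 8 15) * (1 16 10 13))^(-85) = ((1 16 10 13 17 8 15 3 18))^(-85) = (1 8 16 15 10 3 13 18 17)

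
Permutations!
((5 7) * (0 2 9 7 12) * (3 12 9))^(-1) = ((0 2 3 12)(5 9 7))^(-1) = (0 12 3 2)(5 7 9)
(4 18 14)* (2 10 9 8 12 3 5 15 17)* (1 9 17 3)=(1 9 8 12)(2 10 17)(3 5 15)(4 18 14)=[0, 9, 10, 5, 18, 15, 6, 7, 12, 8, 17, 11, 1, 13, 4, 3, 16, 2, 14]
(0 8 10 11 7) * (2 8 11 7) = [11, 1, 8, 3, 4, 5, 6, 0, 10, 9, 7, 2] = (0 11 2 8 10 7)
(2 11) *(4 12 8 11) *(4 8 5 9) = [0, 1, 8, 3, 12, 9, 6, 7, 11, 4, 10, 2, 5] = (2 8 11)(4 12 5 9)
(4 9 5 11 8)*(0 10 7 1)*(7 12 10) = (0 7 1)(4 9 5 11 8)(10 12) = [7, 0, 2, 3, 9, 11, 6, 1, 4, 5, 12, 8, 10]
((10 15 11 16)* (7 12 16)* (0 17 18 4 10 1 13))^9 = (0 16 11 4)(1 7 10 17)(12 15 18 13)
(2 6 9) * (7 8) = (2 6 9)(7 8) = [0, 1, 6, 3, 4, 5, 9, 8, 7, 2]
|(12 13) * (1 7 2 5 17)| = 10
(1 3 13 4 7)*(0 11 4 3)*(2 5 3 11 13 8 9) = (0 13 11 4 7 1)(2 5 3 8 9) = [13, 0, 5, 8, 7, 3, 6, 1, 9, 2, 10, 4, 12, 11]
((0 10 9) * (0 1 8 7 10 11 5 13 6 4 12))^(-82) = ((0 11 5 13 6 4 12)(1 8 7 10 9))^(-82) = (0 5 6 12 11 13 4)(1 10 8 9 7)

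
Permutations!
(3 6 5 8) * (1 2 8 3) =[0, 2, 8, 6, 4, 3, 5, 7, 1] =(1 2 8)(3 6 5)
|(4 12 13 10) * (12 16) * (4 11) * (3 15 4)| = 8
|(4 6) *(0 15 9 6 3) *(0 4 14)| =10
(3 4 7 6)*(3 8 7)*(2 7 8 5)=[0, 1, 7, 4, 3, 2, 5, 6, 8]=(8)(2 7 6 5)(3 4)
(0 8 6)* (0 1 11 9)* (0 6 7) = [8, 11, 2, 3, 4, 5, 1, 0, 7, 6, 10, 9] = (0 8 7)(1 11 9 6)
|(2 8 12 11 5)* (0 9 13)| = 15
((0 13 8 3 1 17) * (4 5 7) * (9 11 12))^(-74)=((0 13 8 3 1 17)(4 5 7)(9 11 12))^(-74)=(0 1 8)(3 13 17)(4 5 7)(9 11 12)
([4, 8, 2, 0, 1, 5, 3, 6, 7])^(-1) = (0 3 6 7 8 1 4)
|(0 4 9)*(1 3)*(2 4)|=4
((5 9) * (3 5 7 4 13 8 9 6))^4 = (3 5 6)(4 7 9 8 13)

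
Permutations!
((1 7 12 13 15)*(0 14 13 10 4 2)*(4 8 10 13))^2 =((0 14 4 2)(1 7 12 13 15)(8 10))^2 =(0 4)(1 12 15 7 13)(2 14)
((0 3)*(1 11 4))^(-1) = ((0 3)(1 11 4))^(-1) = (0 3)(1 4 11)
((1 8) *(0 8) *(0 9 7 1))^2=((0 8)(1 9 7))^2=(1 7 9)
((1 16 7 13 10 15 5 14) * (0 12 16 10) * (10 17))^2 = ((0 12 16 7 13)(1 17 10 15 5 14))^2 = (0 16 13 12 7)(1 10 5)(14 17 15)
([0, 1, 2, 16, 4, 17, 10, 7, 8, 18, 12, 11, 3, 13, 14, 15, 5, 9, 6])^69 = [0, 1, 2, 6, 4, 12, 17, 7, 8, 16, 9, 11, 18, 13, 14, 15, 10, 3, 5]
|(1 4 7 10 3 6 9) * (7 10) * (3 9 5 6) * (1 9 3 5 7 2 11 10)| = 14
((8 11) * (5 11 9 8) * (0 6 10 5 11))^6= ((11)(0 6 10 5)(8 9))^6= (11)(0 10)(5 6)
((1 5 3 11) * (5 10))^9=(1 11 3 5 10)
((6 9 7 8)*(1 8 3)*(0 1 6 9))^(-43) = (0 6 3 7 9 8 1)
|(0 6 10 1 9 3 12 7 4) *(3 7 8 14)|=|(0 6 10 1 9 7 4)(3 12 8 14)|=28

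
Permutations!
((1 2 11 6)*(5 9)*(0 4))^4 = (11)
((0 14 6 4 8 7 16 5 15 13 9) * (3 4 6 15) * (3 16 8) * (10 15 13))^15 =(0 9 13 14)(3 4)(5 16)(7 8)(10 15)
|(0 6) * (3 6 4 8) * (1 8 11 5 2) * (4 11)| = 8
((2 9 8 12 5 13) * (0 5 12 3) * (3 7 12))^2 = (0 13 9 7 3 5 2 8 12)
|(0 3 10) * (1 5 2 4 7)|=15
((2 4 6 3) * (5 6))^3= (2 6 4 3 5)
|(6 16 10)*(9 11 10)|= |(6 16 9 11 10)|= 5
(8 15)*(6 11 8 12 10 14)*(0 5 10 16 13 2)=(0 5 10 14 6 11 8 15 12 16 13 2)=[5, 1, 0, 3, 4, 10, 11, 7, 15, 9, 14, 8, 16, 2, 6, 12, 13]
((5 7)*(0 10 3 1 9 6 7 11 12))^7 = ((0 10 3 1 9 6 7 5 11 12))^7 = (0 5 9 10 11 6 3 12 7 1)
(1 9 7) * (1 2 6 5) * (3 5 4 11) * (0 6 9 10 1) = (0 6 4 11 3 5)(1 10)(2 9 7) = [6, 10, 9, 5, 11, 0, 4, 2, 8, 7, 1, 3]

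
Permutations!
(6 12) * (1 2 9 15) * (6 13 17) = (1 2 9 15)(6 12 13 17) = [0, 2, 9, 3, 4, 5, 12, 7, 8, 15, 10, 11, 13, 17, 14, 1, 16, 6]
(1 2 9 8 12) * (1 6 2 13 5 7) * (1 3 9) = [0, 13, 1, 9, 4, 7, 2, 3, 12, 8, 10, 11, 6, 5] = (1 13 5 7 3 9 8 12 6 2)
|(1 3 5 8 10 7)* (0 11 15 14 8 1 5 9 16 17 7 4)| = |(0 11 15 14 8 10 4)(1 3 9 16 17 7 5)| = 7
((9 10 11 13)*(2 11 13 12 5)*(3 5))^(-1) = ((2 11 12 3 5)(9 10 13))^(-1) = (2 5 3 12 11)(9 13 10)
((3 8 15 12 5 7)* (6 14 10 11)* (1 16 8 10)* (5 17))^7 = (1 7 16 3 8 10 15 11 12 6 17 14 5) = ((1 16 8 15 12 17 5 7 3 10 11 6 14))^7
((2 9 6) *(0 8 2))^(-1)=(0 6 9 2 8)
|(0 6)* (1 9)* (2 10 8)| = 6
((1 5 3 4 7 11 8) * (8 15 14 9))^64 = (1 7 9 3 15)(4 14 5 11 8)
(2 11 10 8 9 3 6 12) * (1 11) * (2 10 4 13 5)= (1 11 4 13 5 2)(3 6 12 10 8 9)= [0, 11, 1, 6, 13, 2, 12, 7, 9, 3, 8, 4, 10, 5]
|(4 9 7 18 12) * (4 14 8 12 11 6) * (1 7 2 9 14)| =18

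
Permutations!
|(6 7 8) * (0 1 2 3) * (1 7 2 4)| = 6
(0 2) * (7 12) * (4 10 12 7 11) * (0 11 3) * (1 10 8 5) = (0 2 11 4 8 5 1 10 12 3) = [2, 10, 11, 0, 8, 1, 6, 7, 5, 9, 12, 4, 3]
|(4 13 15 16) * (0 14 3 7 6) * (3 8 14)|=|(0 3 7 6)(4 13 15 16)(8 14)|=4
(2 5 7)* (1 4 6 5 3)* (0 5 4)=[5, 0, 3, 1, 6, 7, 4, 2]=(0 5 7 2 3 1)(4 6)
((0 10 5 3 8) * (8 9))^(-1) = ((0 10 5 3 9 8))^(-1) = (0 8 9 3 5 10)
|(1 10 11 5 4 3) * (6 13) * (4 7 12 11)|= 4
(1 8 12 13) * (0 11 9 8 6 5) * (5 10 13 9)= (0 11 5)(1 6 10 13)(8 12 9)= [11, 6, 2, 3, 4, 0, 10, 7, 12, 8, 13, 5, 9, 1]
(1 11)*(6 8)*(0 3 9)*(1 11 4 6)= [3, 4, 2, 9, 6, 5, 8, 7, 1, 0, 10, 11]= (11)(0 3 9)(1 4 6 8)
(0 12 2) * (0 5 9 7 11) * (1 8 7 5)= (0 12 2 1 8 7 11)(5 9)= [12, 8, 1, 3, 4, 9, 6, 11, 7, 5, 10, 0, 2]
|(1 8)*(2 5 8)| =4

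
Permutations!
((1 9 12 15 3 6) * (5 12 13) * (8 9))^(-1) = (1 6 3 15 12 5 13 9 8)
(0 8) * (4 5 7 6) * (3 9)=[8, 1, 2, 9, 5, 7, 4, 6, 0, 3]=(0 8)(3 9)(4 5 7 6)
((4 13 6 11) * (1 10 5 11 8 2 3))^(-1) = ((1 10 5 11 4 13 6 8 2 3))^(-1) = (1 3 2 8 6 13 4 11 5 10)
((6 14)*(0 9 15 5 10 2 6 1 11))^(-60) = ((0 9 15 5 10 2 6 14 1 11))^(-60) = (15)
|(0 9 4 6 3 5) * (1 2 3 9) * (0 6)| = 8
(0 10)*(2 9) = (0 10)(2 9) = [10, 1, 9, 3, 4, 5, 6, 7, 8, 2, 0]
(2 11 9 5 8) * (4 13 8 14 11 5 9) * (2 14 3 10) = (2 5 3 10)(4 13 8 14 11) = [0, 1, 5, 10, 13, 3, 6, 7, 14, 9, 2, 4, 12, 8, 11]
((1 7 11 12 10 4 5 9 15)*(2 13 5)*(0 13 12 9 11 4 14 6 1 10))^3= ((0 13 5 11 9 15 10 14 6 1 7 4 2 12))^3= (0 11 10 1 2 13 9 14 7 12 5 15 6 4)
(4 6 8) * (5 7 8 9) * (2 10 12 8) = (2 10 12 8 4 6 9 5 7) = [0, 1, 10, 3, 6, 7, 9, 2, 4, 5, 12, 11, 8]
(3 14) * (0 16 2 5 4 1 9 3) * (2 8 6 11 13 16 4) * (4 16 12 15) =(0 16 8 6 11 13 12 15 4 1 9 3 14)(2 5) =[16, 9, 5, 14, 1, 2, 11, 7, 6, 3, 10, 13, 15, 12, 0, 4, 8]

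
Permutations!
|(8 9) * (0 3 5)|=6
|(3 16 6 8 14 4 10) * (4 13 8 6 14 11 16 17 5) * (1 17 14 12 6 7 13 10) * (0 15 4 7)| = |(0 15 4 1 17 5 7 13 8 11 16 12 6)(3 14 10)| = 39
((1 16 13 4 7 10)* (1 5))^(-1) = (1 5 10 7 4 13 16)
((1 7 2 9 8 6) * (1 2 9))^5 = ((1 7 9 8 6 2))^5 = (1 2 6 8 9 7)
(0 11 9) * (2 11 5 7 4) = [5, 1, 11, 3, 2, 7, 6, 4, 8, 0, 10, 9] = (0 5 7 4 2 11 9)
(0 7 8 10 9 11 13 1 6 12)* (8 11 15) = (0 7 11 13 1 6 12)(8 10 9 15) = [7, 6, 2, 3, 4, 5, 12, 11, 10, 15, 9, 13, 0, 1, 14, 8]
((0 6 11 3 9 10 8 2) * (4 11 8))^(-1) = ((0 6 8 2)(3 9 10 4 11))^(-1) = (0 2 8 6)(3 11 4 10 9)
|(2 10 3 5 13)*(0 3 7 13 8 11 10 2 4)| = 9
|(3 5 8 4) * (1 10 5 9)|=|(1 10 5 8 4 3 9)|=7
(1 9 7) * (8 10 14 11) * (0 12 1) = (0 12 1 9 7)(8 10 14 11) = [12, 9, 2, 3, 4, 5, 6, 0, 10, 7, 14, 8, 1, 13, 11]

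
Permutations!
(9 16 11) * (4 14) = (4 14)(9 16 11) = [0, 1, 2, 3, 14, 5, 6, 7, 8, 16, 10, 9, 12, 13, 4, 15, 11]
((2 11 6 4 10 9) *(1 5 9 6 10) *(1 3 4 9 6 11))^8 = (11)(1 9 5 2 6)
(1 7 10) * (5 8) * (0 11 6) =(0 11 6)(1 7 10)(5 8) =[11, 7, 2, 3, 4, 8, 0, 10, 5, 9, 1, 6]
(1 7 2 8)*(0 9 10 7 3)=(0 9 10 7 2 8 1 3)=[9, 3, 8, 0, 4, 5, 6, 2, 1, 10, 7]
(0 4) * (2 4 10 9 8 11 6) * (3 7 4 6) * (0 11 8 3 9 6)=(0 10 6 2)(3 7 4 11 9)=[10, 1, 0, 7, 11, 5, 2, 4, 8, 3, 6, 9]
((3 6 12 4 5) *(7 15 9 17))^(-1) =((3 6 12 4 5)(7 15 9 17))^(-1) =(3 5 4 12 6)(7 17 9 15)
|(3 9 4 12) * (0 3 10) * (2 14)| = |(0 3 9 4 12 10)(2 14)| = 6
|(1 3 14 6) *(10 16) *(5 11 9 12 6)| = |(1 3 14 5 11 9 12 6)(10 16)| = 8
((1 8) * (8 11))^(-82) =(1 8 11)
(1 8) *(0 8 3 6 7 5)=(0 8 1 3 6 7 5)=[8, 3, 2, 6, 4, 0, 7, 5, 1]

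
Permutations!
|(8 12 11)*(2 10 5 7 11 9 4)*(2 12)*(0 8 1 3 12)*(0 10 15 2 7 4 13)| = 18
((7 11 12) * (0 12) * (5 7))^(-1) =(0 11 7 5 12)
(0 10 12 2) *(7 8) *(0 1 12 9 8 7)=(0 10 9 8)(1 12 2)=[10, 12, 1, 3, 4, 5, 6, 7, 0, 8, 9, 11, 2]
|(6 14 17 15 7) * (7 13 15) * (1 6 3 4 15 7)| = 20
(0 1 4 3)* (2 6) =[1, 4, 6, 0, 3, 5, 2] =(0 1 4 3)(2 6)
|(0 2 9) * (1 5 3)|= |(0 2 9)(1 5 3)|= 3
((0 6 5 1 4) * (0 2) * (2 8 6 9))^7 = ((0 9 2)(1 4 8 6 5))^7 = (0 9 2)(1 8 5 4 6)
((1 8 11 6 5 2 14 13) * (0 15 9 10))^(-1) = (0 10 9 15)(1 13 14 2 5 6 11 8)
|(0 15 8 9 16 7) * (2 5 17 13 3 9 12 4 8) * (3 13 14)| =|(0 15 2 5 17 14 3 9 16 7)(4 8 12)| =30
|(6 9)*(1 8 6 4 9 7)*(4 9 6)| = 5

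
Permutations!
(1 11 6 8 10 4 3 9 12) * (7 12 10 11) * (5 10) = (1 7 12)(3 9 5 10 4)(6 8 11) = [0, 7, 2, 9, 3, 10, 8, 12, 11, 5, 4, 6, 1]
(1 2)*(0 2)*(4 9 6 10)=[2, 0, 1, 3, 9, 5, 10, 7, 8, 6, 4]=(0 2 1)(4 9 6 10)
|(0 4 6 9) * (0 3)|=|(0 4 6 9 3)|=5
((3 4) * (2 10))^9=((2 10)(3 4))^9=(2 10)(3 4)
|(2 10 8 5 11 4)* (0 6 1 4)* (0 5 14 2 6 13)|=|(0 13)(1 4 6)(2 10 8 14)(5 11)|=12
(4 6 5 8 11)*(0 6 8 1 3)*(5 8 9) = (0 6 8 11 4 9 5 1 3) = [6, 3, 2, 0, 9, 1, 8, 7, 11, 5, 10, 4]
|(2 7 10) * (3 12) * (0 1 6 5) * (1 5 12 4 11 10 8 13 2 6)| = |(0 5)(2 7 8 13)(3 4 11 10 6 12)| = 12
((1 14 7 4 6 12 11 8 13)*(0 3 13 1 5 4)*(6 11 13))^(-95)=((0 3 6 12 13 5 4 11 8 1 14 7))^(-95)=(0 3 6 12 13 5 4 11 8 1 14 7)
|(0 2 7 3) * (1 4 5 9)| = 4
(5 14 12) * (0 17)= (0 17)(5 14 12)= [17, 1, 2, 3, 4, 14, 6, 7, 8, 9, 10, 11, 5, 13, 12, 15, 16, 0]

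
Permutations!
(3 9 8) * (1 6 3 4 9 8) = (1 6 3 8 4 9) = [0, 6, 2, 8, 9, 5, 3, 7, 4, 1]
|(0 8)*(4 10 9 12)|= 4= |(0 8)(4 10 9 12)|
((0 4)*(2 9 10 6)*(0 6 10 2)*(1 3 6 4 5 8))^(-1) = ((10)(0 5 8 1 3 6)(2 9))^(-1) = (10)(0 6 3 1 8 5)(2 9)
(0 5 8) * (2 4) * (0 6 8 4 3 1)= [5, 0, 3, 1, 2, 4, 8, 7, 6]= (0 5 4 2 3 1)(6 8)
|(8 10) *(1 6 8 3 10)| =|(1 6 8)(3 10)| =6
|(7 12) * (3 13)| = |(3 13)(7 12)| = 2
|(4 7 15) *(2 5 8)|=3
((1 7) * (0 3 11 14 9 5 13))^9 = (0 11 9 13 3 14 5)(1 7)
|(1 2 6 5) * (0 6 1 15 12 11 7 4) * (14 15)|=|(0 6 5 14 15 12 11 7 4)(1 2)|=18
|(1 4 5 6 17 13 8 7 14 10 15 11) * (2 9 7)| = |(1 4 5 6 17 13 8 2 9 7 14 10 15 11)| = 14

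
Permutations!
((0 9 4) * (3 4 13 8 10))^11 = ((0 9 13 8 10 3 4))^11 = (0 10 9 3 13 4 8)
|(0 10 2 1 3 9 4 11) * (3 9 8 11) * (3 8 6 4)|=10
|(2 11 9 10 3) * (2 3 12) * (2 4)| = 6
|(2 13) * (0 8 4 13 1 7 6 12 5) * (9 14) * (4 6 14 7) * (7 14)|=|(0 8 6 12 5)(1 4 13 2)(9 14)|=20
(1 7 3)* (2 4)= (1 7 3)(2 4)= [0, 7, 4, 1, 2, 5, 6, 3]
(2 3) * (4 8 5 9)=(2 3)(4 8 5 9)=[0, 1, 3, 2, 8, 9, 6, 7, 5, 4]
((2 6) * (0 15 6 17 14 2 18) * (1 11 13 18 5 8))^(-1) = (0 18 13 11 1 8 5 6 15)(2 14 17)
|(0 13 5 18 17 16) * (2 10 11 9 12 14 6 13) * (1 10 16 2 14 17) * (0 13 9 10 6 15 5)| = 26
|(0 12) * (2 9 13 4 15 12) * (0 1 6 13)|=|(0 2 9)(1 6 13 4 15 12)|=6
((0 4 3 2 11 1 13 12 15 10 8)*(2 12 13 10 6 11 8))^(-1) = (0 8 2 10 1 11 6 15 12 3 4)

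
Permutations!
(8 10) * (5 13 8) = [0, 1, 2, 3, 4, 13, 6, 7, 10, 9, 5, 11, 12, 8] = (5 13 8 10)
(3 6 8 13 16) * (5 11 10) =(3 6 8 13 16)(5 11 10) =[0, 1, 2, 6, 4, 11, 8, 7, 13, 9, 5, 10, 12, 16, 14, 15, 3]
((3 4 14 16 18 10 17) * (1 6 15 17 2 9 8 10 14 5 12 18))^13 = (1 15 3 5 18 16 6 17 4 12 14)(2 9 8 10)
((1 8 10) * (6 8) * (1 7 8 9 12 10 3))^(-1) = ((1 6 9 12 10 7 8 3))^(-1) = (1 3 8 7 10 12 9 6)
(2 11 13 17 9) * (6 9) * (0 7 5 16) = (0 7 5 16)(2 11 13 17 6 9) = [7, 1, 11, 3, 4, 16, 9, 5, 8, 2, 10, 13, 12, 17, 14, 15, 0, 6]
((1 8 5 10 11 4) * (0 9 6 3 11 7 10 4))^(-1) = (0 11 3 6 9)(1 4 5 8)(7 10)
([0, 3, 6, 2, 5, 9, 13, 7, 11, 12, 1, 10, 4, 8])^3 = [0, 6, 8, 13, 12, 4, 11, 7, 1, 5, 2, 3, 9, 10]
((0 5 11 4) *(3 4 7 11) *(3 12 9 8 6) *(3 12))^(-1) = ((0 5 3 4)(6 12 9 8)(7 11))^(-1) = (0 4 3 5)(6 8 9 12)(7 11)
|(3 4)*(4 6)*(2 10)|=6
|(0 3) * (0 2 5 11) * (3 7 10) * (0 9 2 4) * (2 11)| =|(0 7 10 3 4)(2 5)(9 11)| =10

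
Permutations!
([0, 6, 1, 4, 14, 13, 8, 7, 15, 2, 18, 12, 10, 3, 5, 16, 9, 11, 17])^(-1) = (1 2 9 16 15 8 6)(3 13 5 14 4)(10 12 11 17 18)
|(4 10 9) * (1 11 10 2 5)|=7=|(1 11 10 9 4 2 5)|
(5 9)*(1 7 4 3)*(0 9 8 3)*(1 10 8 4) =(0 9 5 4)(1 7)(3 10 8) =[9, 7, 2, 10, 0, 4, 6, 1, 3, 5, 8]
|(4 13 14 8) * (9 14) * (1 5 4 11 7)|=|(1 5 4 13 9 14 8 11 7)|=9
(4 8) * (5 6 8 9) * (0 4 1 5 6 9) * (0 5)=[4, 0, 2, 3, 5, 9, 8, 7, 1, 6]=(0 4 5 9 6 8 1)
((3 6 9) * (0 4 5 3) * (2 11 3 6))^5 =(2 3 11)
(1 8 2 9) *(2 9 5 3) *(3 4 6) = (1 8 9)(2 5 4 6 3) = [0, 8, 5, 2, 6, 4, 3, 7, 9, 1]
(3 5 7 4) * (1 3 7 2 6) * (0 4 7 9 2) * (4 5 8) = (0 5)(1 3 8 4 9 2 6) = [5, 3, 6, 8, 9, 0, 1, 7, 4, 2]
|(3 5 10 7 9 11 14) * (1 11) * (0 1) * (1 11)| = |(0 11 14 3 5 10 7 9)| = 8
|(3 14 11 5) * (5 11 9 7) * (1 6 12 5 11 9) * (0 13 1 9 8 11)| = |(0 13 1 6 12 5 3 14 9 7)(8 11)| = 10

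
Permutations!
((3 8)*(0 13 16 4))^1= (0 13 16 4)(3 8)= ((0 13 16 4)(3 8))^1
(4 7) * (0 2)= [2, 1, 0, 3, 7, 5, 6, 4]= (0 2)(4 7)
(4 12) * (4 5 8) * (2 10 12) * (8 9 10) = (2 8 4)(5 9 10 12) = [0, 1, 8, 3, 2, 9, 6, 7, 4, 10, 12, 11, 5]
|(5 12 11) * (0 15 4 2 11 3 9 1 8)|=11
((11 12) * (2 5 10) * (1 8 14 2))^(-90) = (14)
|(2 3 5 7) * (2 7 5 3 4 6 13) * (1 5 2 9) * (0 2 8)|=9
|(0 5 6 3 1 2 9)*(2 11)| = |(0 5 6 3 1 11 2 9)| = 8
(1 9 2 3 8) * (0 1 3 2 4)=[1, 9, 2, 8, 0, 5, 6, 7, 3, 4]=(0 1 9 4)(3 8)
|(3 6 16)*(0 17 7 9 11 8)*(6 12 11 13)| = 11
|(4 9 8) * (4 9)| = 2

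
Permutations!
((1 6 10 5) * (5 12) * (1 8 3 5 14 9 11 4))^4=((1 6 10 12 14 9 11 4)(3 5 8))^4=(1 14)(3 5 8)(4 12)(6 9)(10 11)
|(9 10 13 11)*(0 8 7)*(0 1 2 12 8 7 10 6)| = 11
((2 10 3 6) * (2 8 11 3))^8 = (11) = ((2 10)(3 6 8 11))^8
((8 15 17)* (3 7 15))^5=((3 7 15 17 8))^5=(17)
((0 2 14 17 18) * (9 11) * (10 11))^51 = ((0 2 14 17 18)(9 10 11))^51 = (0 2 14 17 18)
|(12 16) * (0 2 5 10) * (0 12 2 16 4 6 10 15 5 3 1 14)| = |(0 16 2 3 1 14)(4 6 10 12)(5 15)| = 12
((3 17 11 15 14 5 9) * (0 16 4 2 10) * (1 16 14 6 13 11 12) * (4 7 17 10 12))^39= (0 9)(1 4 16 2 7 12 17)(3 14)(5 10)(6 15 11 13)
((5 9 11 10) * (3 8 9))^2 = ((3 8 9 11 10 5))^2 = (3 9 10)(5 8 11)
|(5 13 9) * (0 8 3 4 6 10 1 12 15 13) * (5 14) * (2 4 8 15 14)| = |(0 15 13 9 2 4 6 10 1 12 14 5)(3 8)| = 12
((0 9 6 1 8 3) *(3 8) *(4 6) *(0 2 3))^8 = ((0 9 4 6 1)(2 3))^8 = (0 6 9 1 4)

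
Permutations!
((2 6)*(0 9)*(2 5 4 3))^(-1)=(0 9)(2 3 4 5 6)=((0 9)(2 6 5 4 3))^(-1)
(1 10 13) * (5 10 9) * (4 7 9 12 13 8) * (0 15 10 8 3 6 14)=(0 15 10 3 6 14)(1 12 13)(4 7 9 5 8)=[15, 12, 2, 6, 7, 8, 14, 9, 4, 5, 3, 11, 13, 1, 0, 10]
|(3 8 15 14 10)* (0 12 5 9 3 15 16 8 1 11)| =42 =|(0 12 5 9 3 1 11)(8 16)(10 15 14)|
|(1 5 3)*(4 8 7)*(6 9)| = |(1 5 3)(4 8 7)(6 9)| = 6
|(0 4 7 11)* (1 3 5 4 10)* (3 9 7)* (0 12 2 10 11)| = |(0 11 12 2 10 1 9 7)(3 5 4)| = 24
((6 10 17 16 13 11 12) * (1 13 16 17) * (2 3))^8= (17)(1 11 6)(10 13 12)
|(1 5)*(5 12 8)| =|(1 12 8 5)| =4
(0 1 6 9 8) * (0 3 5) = (0 1 6 9 8 3 5) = [1, 6, 2, 5, 4, 0, 9, 7, 3, 8]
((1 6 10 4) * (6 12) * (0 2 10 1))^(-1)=((0 2 10 4)(1 12 6))^(-1)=(0 4 10 2)(1 6 12)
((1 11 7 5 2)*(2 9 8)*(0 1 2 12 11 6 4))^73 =((0 1 6 4)(5 9 8 12 11 7))^73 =(0 1 6 4)(5 9 8 12 11 7)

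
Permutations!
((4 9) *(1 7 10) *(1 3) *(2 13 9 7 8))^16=((1 8 2 13 9 4 7 10 3))^16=(1 10 4 13 8 3 7 9 2)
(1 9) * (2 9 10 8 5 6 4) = [0, 10, 9, 3, 2, 6, 4, 7, 5, 1, 8] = (1 10 8 5 6 4 2 9)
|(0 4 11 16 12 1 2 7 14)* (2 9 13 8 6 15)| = |(0 4 11 16 12 1 9 13 8 6 15 2 7 14)| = 14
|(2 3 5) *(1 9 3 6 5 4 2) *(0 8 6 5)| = |(0 8 6)(1 9 3 4 2 5)| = 6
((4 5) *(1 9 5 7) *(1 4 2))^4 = ((1 9 5 2)(4 7))^4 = (9)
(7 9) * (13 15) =(7 9)(13 15) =[0, 1, 2, 3, 4, 5, 6, 9, 8, 7, 10, 11, 12, 15, 14, 13]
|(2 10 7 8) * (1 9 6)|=|(1 9 6)(2 10 7 8)|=12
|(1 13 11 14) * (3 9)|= |(1 13 11 14)(3 9)|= 4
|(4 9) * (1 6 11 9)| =5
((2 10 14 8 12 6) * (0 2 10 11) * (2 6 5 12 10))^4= ((0 6 2 11)(5 12)(8 10 14))^4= (8 10 14)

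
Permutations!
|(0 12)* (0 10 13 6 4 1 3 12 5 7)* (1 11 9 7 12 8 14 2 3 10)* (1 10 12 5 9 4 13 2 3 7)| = 42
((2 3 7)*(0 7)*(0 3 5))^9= (0 7 2 5)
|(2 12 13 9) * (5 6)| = |(2 12 13 9)(5 6)| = 4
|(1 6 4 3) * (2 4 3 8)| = 3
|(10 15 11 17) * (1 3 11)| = 6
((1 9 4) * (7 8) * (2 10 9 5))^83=((1 5 2 10 9 4)(7 8))^83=(1 4 9 10 2 5)(7 8)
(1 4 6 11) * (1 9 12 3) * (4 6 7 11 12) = (1 6 12 3)(4 7 11 9) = [0, 6, 2, 1, 7, 5, 12, 11, 8, 4, 10, 9, 3]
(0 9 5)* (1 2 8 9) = (0 1 2 8 9 5) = [1, 2, 8, 3, 4, 0, 6, 7, 9, 5]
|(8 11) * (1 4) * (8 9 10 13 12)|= |(1 4)(8 11 9 10 13 12)|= 6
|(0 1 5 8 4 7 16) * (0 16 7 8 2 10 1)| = |(16)(1 5 2 10)(4 8)| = 4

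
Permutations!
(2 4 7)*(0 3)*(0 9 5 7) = (0 3 9 5 7 2 4) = [3, 1, 4, 9, 0, 7, 6, 2, 8, 5]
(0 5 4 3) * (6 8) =(0 5 4 3)(6 8) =[5, 1, 2, 0, 3, 4, 8, 7, 6]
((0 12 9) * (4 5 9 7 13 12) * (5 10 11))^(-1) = (0 9 5 11 10 4)(7 12 13)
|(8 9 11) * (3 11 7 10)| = 6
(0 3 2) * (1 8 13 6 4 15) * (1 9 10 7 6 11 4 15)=(0 3 2)(1 8 13 11 4)(6 15 9 10 7)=[3, 8, 0, 2, 1, 5, 15, 6, 13, 10, 7, 4, 12, 11, 14, 9]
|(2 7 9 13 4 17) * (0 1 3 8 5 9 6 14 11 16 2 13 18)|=42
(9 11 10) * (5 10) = (5 10 9 11) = [0, 1, 2, 3, 4, 10, 6, 7, 8, 11, 9, 5]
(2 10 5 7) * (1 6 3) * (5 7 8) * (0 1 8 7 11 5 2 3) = (0 1 6)(2 10 11 5 7 3 8) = [1, 6, 10, 8, 4, 7, 0, 3, 2, 9, 11, 5]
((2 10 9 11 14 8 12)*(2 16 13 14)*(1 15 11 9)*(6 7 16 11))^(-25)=(1 10 2 11 12 8 14 13 16 7 6 15)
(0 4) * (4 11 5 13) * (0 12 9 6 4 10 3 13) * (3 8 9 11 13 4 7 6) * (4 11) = (0 13 10 8 9 3 11 5)(4 12)(6 7) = [13, 1, 2, 11, 12, 0, 7, 6, 9, 3, 8, 5, 4, 10]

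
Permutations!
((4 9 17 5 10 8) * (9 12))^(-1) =(4 8 10 5 17 9 12)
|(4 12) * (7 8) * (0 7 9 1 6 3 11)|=8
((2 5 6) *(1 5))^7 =(1 2 6 5)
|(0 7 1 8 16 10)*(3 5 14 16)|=|(0 7 1 8 3 5 14 16 10)|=9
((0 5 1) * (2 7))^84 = (7) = ((0 5 1)(2 7))^84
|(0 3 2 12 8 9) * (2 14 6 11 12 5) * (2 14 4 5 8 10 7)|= |(0 3 4 5 14 6 11 12 10 7 2 8 9)|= 13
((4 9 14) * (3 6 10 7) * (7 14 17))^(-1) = (3 7 17 9 4 14 10 6) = ((3 6 10 14 4 9 17 7))^(-1)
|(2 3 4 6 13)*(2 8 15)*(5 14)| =|(2 3 4 6 13 8 15)(5 14)| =14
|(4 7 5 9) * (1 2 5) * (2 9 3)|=|(1 9 4 7)(2 5 3)|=12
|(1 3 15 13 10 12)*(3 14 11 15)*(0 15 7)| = 9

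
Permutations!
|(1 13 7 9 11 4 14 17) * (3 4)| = 9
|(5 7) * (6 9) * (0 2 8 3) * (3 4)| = 10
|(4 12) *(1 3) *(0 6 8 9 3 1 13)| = |(0 6 8 9 3 13)(4 12)| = 6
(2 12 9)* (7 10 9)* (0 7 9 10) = (0 7)(2 12 9) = [7, 1, 12, 3, 4, 5, 6, 0, 8, 2, 10, 11, 9]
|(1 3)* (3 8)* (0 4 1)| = 5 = |(0 4 1 8 3)|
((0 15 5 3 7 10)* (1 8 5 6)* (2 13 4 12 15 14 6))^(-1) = (0 10 7 3 5 8 1 6 14)(2 15 12 4 13)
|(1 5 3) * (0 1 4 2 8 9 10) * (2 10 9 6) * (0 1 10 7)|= |(0 10 1 5 3 4 7)(2 8 6)|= 21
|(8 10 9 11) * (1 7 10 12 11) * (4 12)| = |(1 7 10 9)(4 12 11 8)| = 4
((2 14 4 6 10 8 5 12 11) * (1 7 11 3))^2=(1 11 14 6 8 12)(2 4 10 5 3 7)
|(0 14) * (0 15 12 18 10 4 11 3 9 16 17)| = |(0 14 15 12 18 10 4 11 3 9 16 17)| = 12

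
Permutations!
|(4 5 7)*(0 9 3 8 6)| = 15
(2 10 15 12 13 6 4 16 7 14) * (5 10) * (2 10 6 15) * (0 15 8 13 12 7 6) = (0 15 7 14 10 2 5)(4 16 6)(8 13) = [15, 1, 5, 3, 16, 0, 4, 14, 13, 9, 2, 11, 12, 8, 10, 7, 6]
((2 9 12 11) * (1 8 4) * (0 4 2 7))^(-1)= ((0 4 1 8 2 9 12 11 7))^(-1)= (0 7 11 12 9 2 8 1 4)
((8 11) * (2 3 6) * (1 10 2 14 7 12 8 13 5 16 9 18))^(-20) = ((1 10 2 3 6 14 7 12 8 11 13 5 16 9 18))^(-20) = (1 13 14)(2 16 12)(3 9 8)(5 7 10)(6 18 11)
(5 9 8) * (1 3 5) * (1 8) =(1 3 5 9) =[0, 3, 2, 5, 4, 9, 6, 7, 8, 1]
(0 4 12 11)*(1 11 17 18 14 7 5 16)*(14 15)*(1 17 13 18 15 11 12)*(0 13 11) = [4, 12, 2, 3, 1, 16, 6, 5, 8, 9, 10, 13, 11, 18, 7, 14, 17, 15, 0] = (0 4 1 12 11 13 18)(5 16 17 15 14 7)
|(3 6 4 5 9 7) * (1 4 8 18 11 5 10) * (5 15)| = 9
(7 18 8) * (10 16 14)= [0, 1, 2, 3, 4, 5, 6, 18, 7, 9, 16, 11, 12, 13, 10, 15, 14, 17, 8]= (7 18 8)(10 16 14)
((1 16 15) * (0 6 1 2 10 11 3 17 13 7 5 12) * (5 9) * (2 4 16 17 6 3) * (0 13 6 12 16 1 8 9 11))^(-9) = ((0 3 12 13 7 11 2 10)(1 17 6 8 9 5 16 15 4))^(-9) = (17)(0 10 2 11 7 13 12 3)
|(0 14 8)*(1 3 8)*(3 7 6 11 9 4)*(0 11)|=5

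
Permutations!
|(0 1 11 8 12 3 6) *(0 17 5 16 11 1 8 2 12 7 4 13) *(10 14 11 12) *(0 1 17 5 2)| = |(0 8 7 4 13 1 17 2 10 14 11)(3 6 5 16 12)| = 55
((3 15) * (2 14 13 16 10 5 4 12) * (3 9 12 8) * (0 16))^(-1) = ((0 16 10 5 4 8 3 15 9 12 2 14 13))^(-1) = (0 13 14 2 12 9 15 3 8 4 5 10 16)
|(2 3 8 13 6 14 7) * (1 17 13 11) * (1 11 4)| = 10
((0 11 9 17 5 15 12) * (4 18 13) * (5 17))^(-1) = ((0 11 9 5 15 12)(4 18 13))^(-1) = (0 12 15 5 9 11)(4 13 18)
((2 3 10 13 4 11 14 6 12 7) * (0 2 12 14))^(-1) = ((0 2 3 10 13 4 11)(6 14)(7 12))^(-1) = (0 11 4 13 10 3 2)(6 14)(7 12)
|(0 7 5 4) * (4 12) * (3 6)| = 10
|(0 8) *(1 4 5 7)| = |(0 8)(1 4 5 7)| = 4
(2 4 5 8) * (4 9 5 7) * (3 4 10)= (2 9 5 8)(3 4 7 10)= [0, 1, 9, 4, 7, 8, 6, 10, 2, 5, 3]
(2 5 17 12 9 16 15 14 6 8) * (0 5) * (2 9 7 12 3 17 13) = (0 5 13 2)(3 17)(6 8 9 16 15 14)(7 12) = [5, 1, 0, 17, 4, 13, 8, 12, 9, 16, 10, 11, 7, 2, 6, 14, 15, 3]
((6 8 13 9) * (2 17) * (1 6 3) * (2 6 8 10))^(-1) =(1 3 9 13 8)(2 10 6 17)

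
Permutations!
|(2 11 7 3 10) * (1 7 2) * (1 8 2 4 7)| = |(2 11 4 7 3 10 8)| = 7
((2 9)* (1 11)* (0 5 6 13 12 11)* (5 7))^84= ((0 7 5 6 13 12 11 1)(2 9))^84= (0 13)(1 6)(5 11)(7 12)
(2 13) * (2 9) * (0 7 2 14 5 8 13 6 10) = (0 7 2 6 10)(5 8 13 9 14) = [7, 1, 6, 3, 4, 8, 10, 2, 13, 14, 0, 11, 12, 9, 5]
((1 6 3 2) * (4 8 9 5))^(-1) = (1 2 3 6)(4 5 9 8)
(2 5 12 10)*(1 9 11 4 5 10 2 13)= (1 9 11 4 5 12 2 10 13)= [0, 9, 10, 3, 5, 12, 6, 7, 8, 11, 13, 4, 2, 1]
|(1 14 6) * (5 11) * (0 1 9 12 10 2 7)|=18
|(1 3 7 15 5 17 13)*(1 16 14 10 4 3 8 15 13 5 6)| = 28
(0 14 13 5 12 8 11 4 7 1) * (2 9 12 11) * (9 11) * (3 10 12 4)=(0 14 13 5 9 4 7 1)(2 11 3 10 12 8)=[14, 0, 11, 10, 7, 9, 6, 1, 2, 4, 12, 3, 8, 5, 13]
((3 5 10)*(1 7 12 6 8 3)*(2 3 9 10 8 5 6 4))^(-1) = ((1 7 12 4 2 3 6 5 8 9 10))^(-1) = (1 10 9 8 5 6 3 2 4 12 7)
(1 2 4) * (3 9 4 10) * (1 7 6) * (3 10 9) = (10)(1 2 9 4 7 6) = [0, 2, 9, 3, 7, 5, 1, 6, 8, 4, 10]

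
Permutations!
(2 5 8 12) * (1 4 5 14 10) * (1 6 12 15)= [0, 4, 14, 3, 5, 8, 12, 7, 15, 9, 6, 11, 2, 13, 10, 1]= (1 4 5 8 15)(2 14 10 6 12)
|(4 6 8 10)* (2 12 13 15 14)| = 20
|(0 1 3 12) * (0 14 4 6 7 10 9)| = 10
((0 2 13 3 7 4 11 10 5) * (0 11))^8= ((0 2 13 3 7 4)(5 11 10))^8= (0 13 7)(2 3 4)(5 10 11)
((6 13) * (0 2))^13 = ((0 2)(6 13))^13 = (0 2)(6 13)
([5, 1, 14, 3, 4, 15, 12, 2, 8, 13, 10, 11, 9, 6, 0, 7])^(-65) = (0 5 15 7 2 14)(6 13 9 12)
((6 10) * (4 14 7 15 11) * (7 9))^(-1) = (4 11 15 7 9 14)(6 10)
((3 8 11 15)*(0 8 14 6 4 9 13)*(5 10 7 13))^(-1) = ((0 8 11 15 3 14 6 4 9 5 10 7 13))^(-1) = (0 13 7 10 5 9 4 6 14 3 15 11 8)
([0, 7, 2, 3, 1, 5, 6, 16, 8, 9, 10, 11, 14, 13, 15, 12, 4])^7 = [0, 4, 2, 3, 16, 5, 6, 1, 8, 9, 10, 11, 14, 13, 15, 12, 7]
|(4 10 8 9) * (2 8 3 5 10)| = |(2 8 9 4)(3 5 10)| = 12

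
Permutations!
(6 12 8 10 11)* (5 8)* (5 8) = (6 12 8 10 11) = [0, 1, 2, 3, 4, 5, 12, 7, 10, 9, 11, 6, 8]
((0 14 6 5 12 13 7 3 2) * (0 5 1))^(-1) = (0 1 6 14)(2 3 7 13 12 5)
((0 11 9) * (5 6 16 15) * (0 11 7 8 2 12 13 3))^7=(5 15 16 6)(9 11)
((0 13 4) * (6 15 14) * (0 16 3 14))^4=(0 3)(4 6)(13 14)(15 16)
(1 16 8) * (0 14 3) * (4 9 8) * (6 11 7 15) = (0 14 3)(1 16 4 9 8)(6 11 7 15) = [14, 16, 2, 0, 9, 5, 11, 15, 1, 8, 10, 7, 12, 13, 3, 6, 4]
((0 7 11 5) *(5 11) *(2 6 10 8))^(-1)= (11)(0 5 7)(2 8 10 6)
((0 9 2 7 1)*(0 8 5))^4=(0 1 9 8 2 5 7)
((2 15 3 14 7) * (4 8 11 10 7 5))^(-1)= (2 7 10 11 8 4 5 14 3 15)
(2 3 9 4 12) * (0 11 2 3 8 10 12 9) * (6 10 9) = [11, 1, 8, 0, 6, 5, 10, 7, 9, 4, 12, 2, 3] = (0 11 2 8 9 4 6 10 12 3)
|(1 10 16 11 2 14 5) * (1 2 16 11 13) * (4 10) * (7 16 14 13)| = 8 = |(1 4 10 11 14 5 2 13)(7 16)|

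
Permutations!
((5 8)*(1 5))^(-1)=((1 5 8))^(-1)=(1 8 5)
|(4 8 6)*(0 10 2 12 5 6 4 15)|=|(0 10 2 12 5 6 15)(4 8)|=14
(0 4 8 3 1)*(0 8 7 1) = (0 4 7 1 8 3) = [4, 8, 2, 0, 7, 5, 6, 1, 3]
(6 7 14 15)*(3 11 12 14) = (3 11 12 14 15 6 7) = [0, 1, 2, 11, 4, 5, 7, 3, 8, 9, 10, 12, 14, 13, 15, 6]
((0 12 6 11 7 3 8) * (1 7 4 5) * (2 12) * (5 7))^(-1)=((0 2 12 6 11 4 7 3 8)(1 5))^(-1)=(0 8 3 7 4 11 6 12 2)(1 5)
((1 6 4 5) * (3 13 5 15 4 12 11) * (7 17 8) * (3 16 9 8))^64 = (1 16 17)(3 6 9)(5 11 7)(8 13 12)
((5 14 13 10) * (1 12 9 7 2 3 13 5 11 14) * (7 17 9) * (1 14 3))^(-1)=(1 2 7 12)(3 11 10 13)(5 14)(9 17)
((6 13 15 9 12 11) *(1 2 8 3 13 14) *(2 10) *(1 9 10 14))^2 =(1 9 11)(2 3 15)(6 14 12)(8 13 10)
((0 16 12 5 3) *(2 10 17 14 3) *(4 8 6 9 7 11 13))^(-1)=((0 16 12 5 2 10 17 14 3)(4 8 6 9 7 11 13))^(-1)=(0 3 14 17 10 2 5 12 16)(4 13 11 7 9 6 8)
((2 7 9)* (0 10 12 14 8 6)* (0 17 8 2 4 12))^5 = (0 10)(2 14 12 4 9 7)(6 8 17)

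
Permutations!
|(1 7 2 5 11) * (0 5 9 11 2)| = |(0 5 2 9 11 1 7)| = 7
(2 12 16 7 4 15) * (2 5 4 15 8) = (2 12 16 7 15 5 4 8) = [0, 1, 12, 3, 8, 4, 6, 15, 2, 9, 10, 11, 16, 13, 14, 5, 7]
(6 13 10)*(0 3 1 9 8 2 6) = (0 3 1 9 8 2 6 13 10) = [3, 9, 6, 1, 4, 5, 13, 7, 2, 8, 0, 11, 12, 10]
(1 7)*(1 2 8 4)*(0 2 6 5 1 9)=(0 2 8 4 9)(1 7 6 5)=[2, 7, 8, 3, 9, 1, 5, 6, 4, 0]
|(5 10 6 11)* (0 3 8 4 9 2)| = 12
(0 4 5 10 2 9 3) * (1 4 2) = (0 2 9 3)(1 4 5 10) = [2, 4, 9, 0, 5, 10, 6, 7, 8, 3, 1]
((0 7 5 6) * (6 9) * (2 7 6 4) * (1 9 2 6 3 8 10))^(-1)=(0 6 4 9 1 10 8 3)(2 5 7)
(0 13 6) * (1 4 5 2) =(0 13 6)(1 4 5 2) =[13, 4, 1, 3, 5, 2, 0, 7, 8, 9, 10, 11, 12, 6]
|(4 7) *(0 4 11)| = |(0 4 7 11)| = 4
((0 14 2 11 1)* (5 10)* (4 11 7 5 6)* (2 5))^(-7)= ((0 14 5 10 6 4 11 1)(2 7))^(-7)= (0 14 5 10 6 4 11 1)(2 7)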